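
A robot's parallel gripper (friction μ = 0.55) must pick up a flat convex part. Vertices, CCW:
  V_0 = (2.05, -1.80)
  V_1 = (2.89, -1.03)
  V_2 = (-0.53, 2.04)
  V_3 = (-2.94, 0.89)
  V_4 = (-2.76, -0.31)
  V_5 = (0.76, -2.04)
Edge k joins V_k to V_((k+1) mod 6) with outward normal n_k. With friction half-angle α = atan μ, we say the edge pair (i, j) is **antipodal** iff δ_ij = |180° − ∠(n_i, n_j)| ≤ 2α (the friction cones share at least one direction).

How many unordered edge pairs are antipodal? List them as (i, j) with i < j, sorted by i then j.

α = atan 0.55 = 28.81°;  2α = 57.62°
n_0 = (+0.6757, -0.7372)
n_1 = (+0.6680, +0.7442)
n_2 = (-0.4307, +0.9025)
n_3 = (-0.9889, -0.1483)
n_4 = (-0.4411, -0.8975)
n_5 = (+0.1829, -0.9831)
  (0,1): δ = 84.42°  ·
  (0,2): δ = 17.00°  ✓
  (0,3): δ = 56.02°  ✓
  (0,4): δ = 111.32°  ·
  (0,5): δ = 148.03°  ·
  (1,2): δ = 112.58°  ·
  (1,3): δ = 39.56°  ✓
  (1,4): δ = 15.74°  ✓
  (1,5): δ = 52.45°  ✓
  (2,3): δ = 106.98°  ·
  (2,4): δ = 51.68°  ✓
  (2,5): δ = 14.97°  ✓
  (3,4): δ = 124.70°  ·
  (3,5): δ = 87.99°  ·
  (4,5): δ = 143.29°  ·
antipodal pairs: 7

count = 7; pairs: (0,2), (0,3), (1,3), (1,4), (1,5), (2,4), (2,5)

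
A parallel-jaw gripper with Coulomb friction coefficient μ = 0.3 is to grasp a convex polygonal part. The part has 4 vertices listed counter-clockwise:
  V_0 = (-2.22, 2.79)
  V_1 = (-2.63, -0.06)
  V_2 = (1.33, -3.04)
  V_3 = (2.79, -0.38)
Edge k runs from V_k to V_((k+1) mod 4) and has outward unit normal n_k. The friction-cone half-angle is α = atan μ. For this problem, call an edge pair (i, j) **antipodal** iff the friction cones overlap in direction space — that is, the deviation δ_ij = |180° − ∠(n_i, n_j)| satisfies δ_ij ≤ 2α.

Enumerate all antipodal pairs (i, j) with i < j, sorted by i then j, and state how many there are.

α = atan 0.3 = 16.70°;  2α = 33.40°
n_0 = (-0.9898, +0.1424)
n_1 = (-0.6013, -0.7990)
n_2 = (+0.8766, -0.4812)
n_3 = (+0.5347, +0.8450)
  (0,1): δ = 118.78°  ·
  (0,2): δ = 20.57°  ✓
  (0,3): δ = 65.86°  ·
  (1,2): δ = 81.80°  ·
  (1,3): δ = 4.64°  ✓
  (2,3): δ = 93.56°  ·
antipodal pairs: 2

count = 2; pairs: (0,2), (1,3)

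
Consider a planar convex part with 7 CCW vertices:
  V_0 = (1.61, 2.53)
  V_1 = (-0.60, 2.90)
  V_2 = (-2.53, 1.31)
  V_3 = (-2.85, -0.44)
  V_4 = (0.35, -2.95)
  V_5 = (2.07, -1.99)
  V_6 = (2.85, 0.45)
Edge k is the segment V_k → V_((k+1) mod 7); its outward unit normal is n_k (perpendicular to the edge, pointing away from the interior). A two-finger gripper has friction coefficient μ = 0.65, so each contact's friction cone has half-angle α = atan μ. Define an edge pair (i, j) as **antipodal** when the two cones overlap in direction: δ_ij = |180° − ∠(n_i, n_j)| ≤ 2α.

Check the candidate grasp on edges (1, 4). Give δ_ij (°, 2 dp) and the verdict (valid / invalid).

α = atan 0.65 = 33.02°;  2α = 66.05°
edge 1: e_1 = (-1.93, -1.59);  n_1 = (-0.6358, +0.7718)
edge 4: e_4 = (+1.72, +0.96);  n_4 = (+0.4874, -0.8732)
∠(n_1, n_4) = 169.68°
δ = |180° − 169.68°| = 10.32°
10.32° ≤ 2α = 66.05°  →  valid

δ = 10.32°, valid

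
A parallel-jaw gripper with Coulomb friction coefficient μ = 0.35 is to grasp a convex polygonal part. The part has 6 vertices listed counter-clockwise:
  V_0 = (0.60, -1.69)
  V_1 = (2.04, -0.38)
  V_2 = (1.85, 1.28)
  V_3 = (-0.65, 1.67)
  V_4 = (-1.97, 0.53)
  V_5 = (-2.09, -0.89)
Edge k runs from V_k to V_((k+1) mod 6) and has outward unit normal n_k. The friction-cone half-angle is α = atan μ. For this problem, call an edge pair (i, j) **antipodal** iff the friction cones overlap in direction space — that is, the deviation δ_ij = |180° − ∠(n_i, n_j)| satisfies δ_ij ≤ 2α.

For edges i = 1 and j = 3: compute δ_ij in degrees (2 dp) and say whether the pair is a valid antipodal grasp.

δ = 55.71°, invalid

α = atan 0.35 = 19.29°;  2α = 38.58°
edge 1: e_1 = (-0.19, +1.66);  n_1 = (+0.9935, +0.1137)
edge 3: e_3 = (-1.32, -1.14);  n_3 = (-0.6536, +0.7568)
∠(n_1, n_3) = 124.29°
δ = |180° − 124.29°| = 55.71°
55.71° > 2α = 38.58°  →  invalid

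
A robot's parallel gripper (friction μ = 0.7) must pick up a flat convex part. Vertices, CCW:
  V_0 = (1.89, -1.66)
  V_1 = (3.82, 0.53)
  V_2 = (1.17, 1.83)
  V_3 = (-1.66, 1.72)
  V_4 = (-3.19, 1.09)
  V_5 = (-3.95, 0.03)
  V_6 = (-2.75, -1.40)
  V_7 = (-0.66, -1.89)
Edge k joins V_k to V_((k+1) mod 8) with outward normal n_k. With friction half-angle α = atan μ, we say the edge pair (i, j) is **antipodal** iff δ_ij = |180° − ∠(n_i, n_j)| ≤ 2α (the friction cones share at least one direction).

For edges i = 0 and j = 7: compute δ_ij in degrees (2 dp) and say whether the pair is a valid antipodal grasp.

α = atan 0.7 = 34.99°;  2α = 69.98°
edge 0: e_0 = (+1.93, +2.19);  n_0 = (+0.7502, -0.6612)
edge 7: e_7 = (+2.55, +0.23);  n_7 = (+0.0898, -0.9960)
∠(n_0, n_7) = 43.46°
δ = |180° − 43.46°| = 136.54°
136.54° > 2α = 69.98°  →  invalid

δ = 136.54°, invalid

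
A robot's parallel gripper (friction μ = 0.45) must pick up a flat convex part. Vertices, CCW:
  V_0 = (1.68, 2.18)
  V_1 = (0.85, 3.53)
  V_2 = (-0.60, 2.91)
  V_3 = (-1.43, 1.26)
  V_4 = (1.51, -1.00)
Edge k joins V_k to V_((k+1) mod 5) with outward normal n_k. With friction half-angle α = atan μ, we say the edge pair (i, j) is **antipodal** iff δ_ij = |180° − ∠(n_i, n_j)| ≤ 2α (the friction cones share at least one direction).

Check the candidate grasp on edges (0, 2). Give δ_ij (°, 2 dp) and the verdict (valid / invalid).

α = atan 0.45 = 24.23°;  2α = 48.46°
edge 0: e_0 = (-0.83, +1.35);  n_0 = (+0.8519, +0.5237)
edge 2: e_2 = (-0.83, -1.65);  n_2 = (-0.8933, +0.4494)
∠(n_0, n_2) = 121.71°
δ = |180° − 121.71°| = 58.29°
58.29° > 2α = 48.46°  →  invalid

δ = 58.29°, invalid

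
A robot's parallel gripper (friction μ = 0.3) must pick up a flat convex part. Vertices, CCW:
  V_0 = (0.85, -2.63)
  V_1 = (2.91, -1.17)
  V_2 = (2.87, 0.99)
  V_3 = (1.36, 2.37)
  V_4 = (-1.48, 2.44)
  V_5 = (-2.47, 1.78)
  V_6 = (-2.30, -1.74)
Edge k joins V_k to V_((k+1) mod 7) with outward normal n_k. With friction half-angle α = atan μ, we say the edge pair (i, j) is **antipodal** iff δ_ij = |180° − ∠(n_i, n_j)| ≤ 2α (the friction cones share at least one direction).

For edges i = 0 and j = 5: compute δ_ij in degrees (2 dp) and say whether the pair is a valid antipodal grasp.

δ = 57.44°, invalid

α = atan 0.3 = 16.70°;  2α = 33.40°
edge 0: e_0 = (+2.06, +1.46);  n_0 = (+0.5782, -0.8159)
edge 5: e_5 = (+0.17, -3.52);  n_5 = (-0.9988, -0.0482)
∠(n_0, n_5) = 122.56°
δ = |180° − 122.56°| = 57.44°
57.44° > 2α = 33.40°  →  invalid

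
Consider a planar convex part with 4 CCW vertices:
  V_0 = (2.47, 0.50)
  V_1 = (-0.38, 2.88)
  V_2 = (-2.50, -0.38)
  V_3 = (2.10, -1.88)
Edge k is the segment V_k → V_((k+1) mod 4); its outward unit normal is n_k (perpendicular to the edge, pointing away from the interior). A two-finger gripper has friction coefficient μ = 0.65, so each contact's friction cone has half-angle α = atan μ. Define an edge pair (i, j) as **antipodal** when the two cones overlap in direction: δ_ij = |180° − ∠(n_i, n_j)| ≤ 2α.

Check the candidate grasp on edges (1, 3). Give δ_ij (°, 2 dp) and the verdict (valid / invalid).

δ = 24.20°, valid

α = atan 0.65 = 33.02°;  2α = 66.05°
edge 1: e_1 = (-2.12, -3.26);  n_1 = (-0.8383, +0.5452)
edge 3: e_3 = (+0.37, +2.38);  n_3 = (+0.9881, -0.1536)
∠(n_1, n_3) = 155.80°
δ = |180° − 155.80°| = 24.20°
24.20° ≤ 2α = 66.05°  →  valid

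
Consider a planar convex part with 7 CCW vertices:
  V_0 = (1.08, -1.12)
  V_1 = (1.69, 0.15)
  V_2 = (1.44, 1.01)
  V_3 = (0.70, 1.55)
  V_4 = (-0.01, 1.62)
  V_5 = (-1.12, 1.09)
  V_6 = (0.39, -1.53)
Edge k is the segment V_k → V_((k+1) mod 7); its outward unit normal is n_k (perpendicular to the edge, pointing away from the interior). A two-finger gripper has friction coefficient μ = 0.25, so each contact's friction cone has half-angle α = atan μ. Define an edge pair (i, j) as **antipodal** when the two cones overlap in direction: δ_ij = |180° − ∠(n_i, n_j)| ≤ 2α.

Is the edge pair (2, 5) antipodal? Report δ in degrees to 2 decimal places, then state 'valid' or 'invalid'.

α = atan 0.25 = 14.04°;  2α = 28.07°
edge 2: e_2 = (-0.74, +0.54);  n_2 = (+0.5895, +0.8078)
edge 5: e_5 = (+1.51, -2.62);  n_5 = (-0.8664, -0.4993)
∠(n_2, n_5) = 156.08°
δ = |180° − 156.08°| = 23.92°
23.92° ≤ 2α = 28.07°  →  valid

δ = 23.92°, valid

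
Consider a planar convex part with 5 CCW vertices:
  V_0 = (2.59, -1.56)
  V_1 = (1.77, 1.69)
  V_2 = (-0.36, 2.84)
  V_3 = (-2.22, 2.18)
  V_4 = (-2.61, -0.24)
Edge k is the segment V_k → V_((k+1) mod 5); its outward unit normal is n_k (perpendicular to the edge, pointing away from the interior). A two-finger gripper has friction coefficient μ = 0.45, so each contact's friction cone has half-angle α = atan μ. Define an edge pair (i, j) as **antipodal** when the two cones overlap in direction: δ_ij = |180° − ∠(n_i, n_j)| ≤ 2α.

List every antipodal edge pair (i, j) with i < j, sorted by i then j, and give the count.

α = atan 0.45 = 24.23°;  2α = 48.46°
n_0 = (+0.9696, +0.2446)
n_1 = (+0.4751, +0.8799)
n_2 = (-0.3344, +0.9424)
n_3 = (-0.9873, +0.1591)
n_4 = (-0.2460, -0.9693)
  (0,1): δ = 132.53°  ·
  (0,2): δ = 84.62°  ·
  (0,3): δ = 23.32°  ✓
  (0,4): δ = 61.60°  ·
  (1,2): δ = 132.10°  ·
  (1,3): δ = 70.79°  ·
  (1,4): δ = 14.12°  ✓
  (2,3): δ = 118.69°  ·
  (2,4): δ = 33.78°  ✓
  (3,4): δ = 95.09°  ·
antipodal pairs: 3

count = 3; pairs: (0,3), (1,4), (2,4)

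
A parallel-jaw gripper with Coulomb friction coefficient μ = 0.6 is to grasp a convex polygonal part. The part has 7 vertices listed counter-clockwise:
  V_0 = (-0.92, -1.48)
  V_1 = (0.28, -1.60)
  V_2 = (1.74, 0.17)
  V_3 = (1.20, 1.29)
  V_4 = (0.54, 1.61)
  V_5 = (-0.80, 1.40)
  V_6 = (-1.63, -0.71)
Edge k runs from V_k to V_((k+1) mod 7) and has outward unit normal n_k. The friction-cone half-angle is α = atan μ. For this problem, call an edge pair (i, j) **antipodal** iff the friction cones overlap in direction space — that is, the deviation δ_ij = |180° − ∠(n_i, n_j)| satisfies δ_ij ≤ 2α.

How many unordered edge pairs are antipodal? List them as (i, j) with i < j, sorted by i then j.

α = atan 0.6 = 30.96°;  2α = 61.93°
n_0 = (-0.0995, -0.9950)
n_1 = (+0.7714, -0.6363)
n_2 = (+0.9008, +0.4343)
n_3 = (+0.4363, +0.8998)
n_4 = (-0.1548, +0.9879)
n_5 = (-0.9306, +0.3661)
n_6 = (-0.7352, -0.6779)
  (0,1): δ = 123.81°  ·
  (0,2): δ = 58.55°  ✓
  (0,3): δ = 20.16°  ✓
  (0,4): δ = 14.62°  ✓
  (0,5): δ = 74.24°  ·
  (0,6): δ = 138.39°  ·
  (1,2): δ = 114.74°  ·
  (1,3): δ = 76.35°  ·
  (1,4): δ = 41.58°  ✓
  (1,5): δ = 18.04°  ✓
  (1,6): δ = 82.20°  ·
  (2,3): δ = 141.61°  ·
  (2,4): δ = 106.83°  ·
  (2,5): δ = 47.21°  ✓
  (2,6): δ = 16.94°  ✓
  (3,4): δ = 145.23°  ·
  (3,5): δ = 85.61°  ·
  (3,6): δ = 21.46°  ✓
  (4,5): δ = 120.38°  ·
  (4,6): δ = 56.23°  ✓
  (5,6): δ = 115.85°  ·
antipodal pairs: 9

count = 9; pairs: (0,2), (0,3), (0,4), (1,4), (1,5), (2,5), (2,6), (3,6), (4,6)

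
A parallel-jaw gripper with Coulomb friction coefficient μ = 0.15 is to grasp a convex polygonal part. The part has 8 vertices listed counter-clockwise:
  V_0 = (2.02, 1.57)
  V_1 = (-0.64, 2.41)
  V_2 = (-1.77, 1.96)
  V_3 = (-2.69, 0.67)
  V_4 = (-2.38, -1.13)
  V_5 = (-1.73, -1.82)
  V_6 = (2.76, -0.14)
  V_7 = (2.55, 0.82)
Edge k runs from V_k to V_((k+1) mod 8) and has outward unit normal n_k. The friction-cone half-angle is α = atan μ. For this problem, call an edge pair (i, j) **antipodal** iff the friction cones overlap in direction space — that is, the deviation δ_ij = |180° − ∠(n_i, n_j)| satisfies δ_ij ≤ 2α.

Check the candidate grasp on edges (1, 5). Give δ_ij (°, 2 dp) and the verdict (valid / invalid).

δ = 1.20°, valid

α = atan 0.15 = 8.53°;  2α = 17.06°
edge 1: e_1 = (-1.13, -0.45);  n_1 = (-0.3700, +0.9290)
edge 5: e_5 = (+4.49, +1.68);  n_5 = (+0.3504, -0.9366)
∠(n_1, n_5) = 178.80°
δ = |180° − 178.80°| = 1.20°
1.20° ≤ 2α = 17.06°  →  valid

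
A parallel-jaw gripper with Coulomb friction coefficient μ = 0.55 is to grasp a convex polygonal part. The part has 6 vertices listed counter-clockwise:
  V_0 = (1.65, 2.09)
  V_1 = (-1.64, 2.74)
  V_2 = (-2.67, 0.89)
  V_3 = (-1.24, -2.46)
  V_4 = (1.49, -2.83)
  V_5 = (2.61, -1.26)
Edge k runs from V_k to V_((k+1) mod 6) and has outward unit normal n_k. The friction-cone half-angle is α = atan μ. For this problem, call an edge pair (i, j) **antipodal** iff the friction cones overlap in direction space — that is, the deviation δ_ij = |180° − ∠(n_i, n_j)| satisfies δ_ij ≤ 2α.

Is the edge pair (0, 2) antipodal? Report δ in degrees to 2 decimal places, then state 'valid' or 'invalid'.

δ = 55.71°, valid

α = atan 0.55 = 28.81°;  2α = 57.62°
edge 0: e_0 = (-3.29, +0.65);  n_0 = (+0.1938, +0.9810)
edge 2: e_2 = (+1.43, -3.35);  n_2 = (-0.9197, -0.3926)
∠(n_0, n_2) = 124.29°
δ = |180° − 124.29°| = 55.71°
55.71° ≤ 2α = 57.62°  →  valid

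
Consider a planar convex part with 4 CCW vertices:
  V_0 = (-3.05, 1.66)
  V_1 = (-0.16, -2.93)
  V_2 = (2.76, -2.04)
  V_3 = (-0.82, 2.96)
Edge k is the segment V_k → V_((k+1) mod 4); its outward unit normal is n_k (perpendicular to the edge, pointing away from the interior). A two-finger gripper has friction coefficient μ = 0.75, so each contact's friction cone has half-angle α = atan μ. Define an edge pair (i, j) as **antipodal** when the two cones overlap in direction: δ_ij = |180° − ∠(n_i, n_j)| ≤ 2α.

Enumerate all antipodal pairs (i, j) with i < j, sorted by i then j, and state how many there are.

count = 3; pairs: (0,2), (1,2), (1,3)

α = atan 0.75 = 36.87°;  2α = 73.74°
n_0 = (-0.8462, -0.5328)
n_1 = (+0.2916, -0.9566)
n_2 = (+0.8131, +0.5822)
n_3 = (-0.5036, +0.8639)
  (0,1): δ = 105.24°  ·
  (0,2): δ = 3.41°  ✓
  (0,3): δ = 88.04°  ·
  (1,2): δ = 71.35°  ✓
  (1,3): δ = 13.29°  ✓
  (2,3): δ = 95.36°  ·
antipodal pairs: 3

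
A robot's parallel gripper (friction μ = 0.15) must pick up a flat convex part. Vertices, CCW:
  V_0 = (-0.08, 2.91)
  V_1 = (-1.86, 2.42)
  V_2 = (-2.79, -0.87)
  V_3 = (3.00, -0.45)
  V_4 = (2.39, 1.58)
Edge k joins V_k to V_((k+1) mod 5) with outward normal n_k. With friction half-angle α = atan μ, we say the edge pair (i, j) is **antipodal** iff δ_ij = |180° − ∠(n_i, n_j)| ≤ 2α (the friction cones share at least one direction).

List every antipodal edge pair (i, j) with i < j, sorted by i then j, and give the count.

count = 1; pairs: (0,2)

α = atan 0.15 = 8.53°;  2α = 17.06°
n_0 = (-0.2654, +0.9641)
n_1 = (-0.9623, +0.2720)
n_2 = (+0.0723, -0.9974)
n_3 = (+0.9577, +0.2878)
n_4 = (+0.4741, +0.8805)
  (0,1): δ = 121.18°  ·
  (0,2): δ = 11.24°  ✓
  (0,3): δ = 91.33°  ·
  (0,4): δ = 136.31°  ·
  (1,2): δ = 70.07°  ·
  (1,3): δ = 32.51°  ·
  (1,4): δ = 77.48°  ·
  (2,3): δ = 77.42°  ·
  (2,4): δ = 32.45°  ·
  (3,4): δ = 135.03°  ·
antipodal pairs: 1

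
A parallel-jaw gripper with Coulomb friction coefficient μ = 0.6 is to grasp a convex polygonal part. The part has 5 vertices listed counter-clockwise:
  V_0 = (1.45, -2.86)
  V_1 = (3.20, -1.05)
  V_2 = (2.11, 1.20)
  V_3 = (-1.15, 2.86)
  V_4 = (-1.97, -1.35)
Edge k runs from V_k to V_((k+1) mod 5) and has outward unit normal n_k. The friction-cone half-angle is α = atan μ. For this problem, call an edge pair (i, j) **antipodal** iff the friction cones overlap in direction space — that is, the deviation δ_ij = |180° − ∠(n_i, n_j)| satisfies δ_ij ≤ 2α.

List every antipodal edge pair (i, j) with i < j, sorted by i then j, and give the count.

α = atan 0.6 = 30.96°;  2α = 61.93°
n_0 = (+0.7189, -0.6951)
n_1 = (+0.9000, +0.4360)
n_2 = (+0.4538, +0.8911)
n_3 = (-0.9816, +0.1912)
n_4 = (-0.4039, -0.9148)
  (0,1): δ = 110.12°  ·
  (0,2): δ = 72.95°  ·
  (0,3): δ = 33.01°  ✓
  (0,4): δ = 110.21°  ·
  (1,2): δ = 142.83°  ·
  (1,3): δ = 36.87°  ✓
  (1,4): δ = 40.33°  ✓
  (2,3): δ = 74.04°  ·
  (2,4): δ = 3.16°  ✓
  (3,4): δ = 102.80°  ·
antipodal pairs: 4

count = 4; pairs: (0,3), (1,3), (1,4), (2,4)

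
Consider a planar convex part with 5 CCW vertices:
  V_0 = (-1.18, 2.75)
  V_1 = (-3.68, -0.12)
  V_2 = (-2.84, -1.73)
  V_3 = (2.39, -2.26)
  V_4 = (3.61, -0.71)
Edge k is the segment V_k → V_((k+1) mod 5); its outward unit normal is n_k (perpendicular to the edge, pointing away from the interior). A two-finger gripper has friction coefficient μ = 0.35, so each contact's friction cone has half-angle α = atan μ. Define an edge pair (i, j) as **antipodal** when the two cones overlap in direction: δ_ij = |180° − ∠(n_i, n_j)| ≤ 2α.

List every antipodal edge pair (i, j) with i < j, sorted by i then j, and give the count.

count = 3; pairs: (0,3), (1,4), (2,4)

α = atan 0.35 = 19.29°;  2α = 38.58°
n_0 = (-0.7540, +0.6568)
n_1 = (-0.8866, -0.4626)
n_2 = (-0.1008, -0.9949)
n_3 = (+0.7858, -0.6185)
n_4 = (+0.5856, +0.8106)
  (0,1): δ = 111.39°  ·
  (0,2): δ = 54.73°  ·
  (0,3): δ = 2.85°  ✓
  (0,4): δ = 95.22°  ·
  (1,2): δ = 123.34°  ·
  (1,3): δ = 65.76°  ·
  (1,4): δ = 26.61°  ✓
  (2,3): δ = 122.42°  ·
  (2,4): δ = 30.06°  ✓
  (3,4): δ = 87.64°  ·
antipodal pairs: 3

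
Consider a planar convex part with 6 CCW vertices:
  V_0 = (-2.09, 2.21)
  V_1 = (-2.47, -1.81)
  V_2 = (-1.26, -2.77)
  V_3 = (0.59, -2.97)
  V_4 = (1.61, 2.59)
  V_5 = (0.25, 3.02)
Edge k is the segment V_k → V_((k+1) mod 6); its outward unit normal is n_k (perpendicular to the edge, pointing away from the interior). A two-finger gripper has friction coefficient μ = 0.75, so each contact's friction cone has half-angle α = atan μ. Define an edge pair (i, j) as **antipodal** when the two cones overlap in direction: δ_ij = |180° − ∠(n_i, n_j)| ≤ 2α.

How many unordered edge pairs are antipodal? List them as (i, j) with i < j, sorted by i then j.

α = atan 0.75 = 36.87°;  2α = 73.74°
n_0 = (-0.9956, +0.0941)
n_1 = (-0.6215, -0.7834)
n_2 = (-0.1075, -0.9942)
n_3 = (+0.9836, -0.1804)
n_4 = (+0.3015, +0.9535)
n_5 = (-0.3271, +0.9450)
  (0,1): δ = 123.03°  ·
  (0,2): δ = 90.77°  ·
  (0,3): δ = 5.00°  ✓
  (0,4): δ = 77.85°  ·
  (0,5): δ = 114.49°  ·
  (1,2): δ = 147.74°  ·
  (1,3): δ = 61.97°  ✓
  (1,4): δ = 20.88°  ✓
  (1,5): δ = 57.52°  ✓
  (2,3): δ = 94.23°  ·
  (2,4): δ = 11.38°  ✓
  (2,5): δ = 25.26°  ✓
  (3,4): δ = 97.15°  ·
  (3,5): δ = 60.51°  ✓
  (4,5): δ = 143.36°  ·
antipodal pairs: 7

count = 7; pairs: (0,3), (1,3), (1,4), (1,5), (2,4), (2,5), (3,5)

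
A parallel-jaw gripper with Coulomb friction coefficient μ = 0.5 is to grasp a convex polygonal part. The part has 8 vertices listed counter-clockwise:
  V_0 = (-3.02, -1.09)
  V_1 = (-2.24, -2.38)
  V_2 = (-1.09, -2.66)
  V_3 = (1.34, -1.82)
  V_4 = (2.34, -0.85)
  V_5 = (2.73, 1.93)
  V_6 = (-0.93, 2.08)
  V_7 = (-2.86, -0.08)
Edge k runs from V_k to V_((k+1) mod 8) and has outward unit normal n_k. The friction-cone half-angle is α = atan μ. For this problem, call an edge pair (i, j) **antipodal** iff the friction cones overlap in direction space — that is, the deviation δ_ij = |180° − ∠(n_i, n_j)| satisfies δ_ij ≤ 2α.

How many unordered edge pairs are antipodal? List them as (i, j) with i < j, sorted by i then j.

α = atan 0.5 = 26.57°;  2α = 53.13°
n_0 = (-0.8557, -0.5174)
n_1 = (-0.2366, -0.9716)
n_2 = (+0.3267, -0.9451)
n_3 = (+0.6963, -0.7178)
n_4 = (+0.9903, -0.1389)
n_5 = (+0.0409, +0.9992)
n_6 = (-0.7457, +0.6663)
n_7 = (-0.9877, +0.1565)
  (0,1): δ = 134.84°  ·
  (0,2): δ = 102.09°  ·
  (0,3): δ = 77.03°  ·
  (0,4): δ = 39.15°  ✓
  (0,5): δ = 56.49°  ·
  (0,6): δ = 107.06°  ·
  (0,7): δ = 139.84°  ·
  (1,2): δ = 147.25°  ·
  (1,3): δ = 122.19°  ·
  (1,4): δ = 84.30°  ·
  (1,5): δ = 11.34°  ✓
  (1,6): δ = 61.90°  ·
  (1,7): δ = 94.68°  ·
  (2,3): δ = 154.94°  ·
  (2,4): δ = 117.05°  ·
  (2,5): δ = 21.42°  ✓
  (2,6): δ = 29.15°  ✓
  (2,7): δ = 61.93°  ·
  (3,4): δ = 142.11°  ·
  (3,5): δ = 46.47°  ✓
  (3,6): δ = 4.09°  ✓
  (3,7): δ = 36.87°  ✓
  (4,5): δ = 84.36°  ·
  (4,6): δ = 33.80°  ✓
  (4,7): δ = 1.02°  ✓
  (5,6): δ = 129.43°  ·
  (5,7): δ = 96.65°  ·
  (6,7): δ = 147.22°  ·
antipodal pairs: 9

count = 9; pairs: (0,4), (1,5), (2,5), (2,6), (3,5), (3,6), (3,7), (4,6), (4,7)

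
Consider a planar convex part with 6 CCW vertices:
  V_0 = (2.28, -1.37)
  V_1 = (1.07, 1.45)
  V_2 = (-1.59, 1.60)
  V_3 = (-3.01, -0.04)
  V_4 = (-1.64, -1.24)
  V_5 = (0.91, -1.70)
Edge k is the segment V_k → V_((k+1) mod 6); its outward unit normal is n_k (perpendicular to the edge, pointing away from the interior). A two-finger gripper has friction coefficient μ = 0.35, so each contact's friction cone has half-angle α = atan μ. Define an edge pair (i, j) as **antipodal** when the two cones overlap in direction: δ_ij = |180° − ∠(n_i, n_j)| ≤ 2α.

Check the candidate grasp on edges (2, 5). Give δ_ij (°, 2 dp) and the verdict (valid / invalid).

δ = 35.57°, valid

α = atan 0.35 = 19.29°;  2α = 38.58°
edge 2: e_2 = (-1.42, -1.64);  n_2 = (-0.7560, +0.6546)
edge 5: e_5 = (+1.37, +0.33);  n_5 = (+0.2342, -0.9722)
∠(n_2, n_5) = 144.43°
δ = |180° − 144.43°| = 35.57°
35.57° ≤ 2α = 38.58°  →  valid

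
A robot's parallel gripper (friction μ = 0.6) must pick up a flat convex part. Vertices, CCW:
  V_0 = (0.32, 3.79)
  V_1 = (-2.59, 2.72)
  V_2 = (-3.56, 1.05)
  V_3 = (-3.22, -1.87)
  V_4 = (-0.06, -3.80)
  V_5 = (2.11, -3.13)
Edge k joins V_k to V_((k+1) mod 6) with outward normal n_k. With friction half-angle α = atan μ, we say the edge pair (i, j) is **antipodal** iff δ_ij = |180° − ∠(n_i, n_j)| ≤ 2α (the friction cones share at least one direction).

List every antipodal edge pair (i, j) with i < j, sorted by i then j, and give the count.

α = atan 0.6 = 30.96°;  2α = 61.93°
n_0 = (-0.3451, +0.9386)
n_1 = (-0.8647, +0.5023)
n_2 = (-0.9933, -0.1157)
n_3 = (-0.5212, -0.8534)
n_4 = (+0.2950, -0.9555)
n_5 = (+0.9681, +0.2504)
  (0,1): δ = 140.34°  ·
  (0,2): δ = 103.55°  ·
  (0,3): δ = 51.60°  ✓
  (0,4): δ = 3.03°  ✓
  (0,5): δ = 84.31°  ·
  (1,2): δ = 143.21°  ·
  (1,3): δ = 91.27°  ·
  (1,4): δ = 42.69°  ✓
  (1,5): δ = 44.65°  ✓
  (2,3): δ = 128.06°  ·
  (2,4): δ = 79.48°  ·
  (2,5): δ = 7.86°  ✓
  (3,4): δ = 131.43°  ·
  (3,5): δ = 44.08°  ✓
  (4,5): δ = 92.66°  ·
antipodal pairs: 6

count = 6; pairs: (0,3), (0,4), (1,4), (1,5), (2,5), (3,5)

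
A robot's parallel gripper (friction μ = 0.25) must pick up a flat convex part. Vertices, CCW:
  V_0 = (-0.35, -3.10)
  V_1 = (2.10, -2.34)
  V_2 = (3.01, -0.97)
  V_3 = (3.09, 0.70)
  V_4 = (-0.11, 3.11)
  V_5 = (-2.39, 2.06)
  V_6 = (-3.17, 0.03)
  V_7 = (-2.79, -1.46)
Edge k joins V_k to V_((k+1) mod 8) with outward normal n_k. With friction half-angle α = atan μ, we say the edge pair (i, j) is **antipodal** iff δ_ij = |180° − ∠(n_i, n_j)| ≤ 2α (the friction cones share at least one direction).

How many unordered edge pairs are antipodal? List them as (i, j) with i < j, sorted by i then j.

α = atan 0.25 = 14.04°;  2α = 28.07°
n_0 = (+0.2963, -0.9551)
n_1 = (+0.8330, -0.5533)
n_2 = (+0.9989, -0.0478)
n_3 = (+0.6016, +0.7988)
n_4 = (-0.4183, +0.9083)
n_5 = (-0.9335, +0.3587)
n_6 = (-0.9690, -0.2471)
n_7 = (-0.5578, -0.8300)
  (0,1): δ = 140.83°  ·
  (0,2): δ = 109.98°  ·
  (0,3): δ = 54.22°  ·
  (0,4): δ = 7.49°  ✓
  (0,5): δ = 51.75°  ·
  (0,6): δ = 87.07°  ·
  (0,7): δ = 128.86°  ·
  (1,2): δ = 149.15°  ·
  (1,3): δ = 93.39°  ·
  (1,4): δ = 31.68°  ·
  (1,5): δ = 12.57°  ✓
  (1,6): δ = 47.90°  ·
  (1,7): δ = 89.69°  ·
  (2,3): δ = 124.24°  ·
  (2,4): δ = 62.53°  ·
  (2,5): δ = 18.28°  ✓
  (2,6): δ = 17.05°  ✓
  (2,7): δ = 58.84°  ·
  (3,4): δ = 118.29°  ·
  (3,5): δ = 74.03°  ·
  (3,6): δ = 38.71°  ·
  (3,7): δ = 3.08°  ✓
  (4,5): δ = 135.75°  ·
  (4,6): δ = 100.42°  ·
  (4,7): δ = 58.63°  ·
  (5,6): δ = 144.67°  ·
  (5,7): δ = 102.89°  ·
  (6,7): δ = 138.21°  ·
antipodal pairs: 5

count = 5; pairs: (0,4), (1,5), (2,5), (2,6), (3,7)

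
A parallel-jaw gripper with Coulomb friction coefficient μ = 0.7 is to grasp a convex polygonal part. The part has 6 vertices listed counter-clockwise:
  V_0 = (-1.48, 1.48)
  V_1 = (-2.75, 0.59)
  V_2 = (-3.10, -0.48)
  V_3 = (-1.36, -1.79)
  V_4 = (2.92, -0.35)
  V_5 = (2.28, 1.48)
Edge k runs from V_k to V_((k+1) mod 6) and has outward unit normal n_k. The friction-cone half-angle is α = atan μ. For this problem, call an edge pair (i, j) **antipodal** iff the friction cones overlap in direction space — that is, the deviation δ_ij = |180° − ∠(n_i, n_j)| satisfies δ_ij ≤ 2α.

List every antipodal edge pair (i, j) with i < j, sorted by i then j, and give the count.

α = atan 0.7 = 34.99°;  2α = 69.98°
n_0 = (-0.5739, +0.8189)
n_1 = (-0.9504, +0.3109)
n_2 = (-0.6015, -0.7989)
n_3 = (+0.3189, -0.9478)
n_4 = (+0.9439, +0.3301)
n_5 = (+0.0000, +1.0000)
  (0,1): δ = 143.14°  ·
  (0,2): δ = 72.00°  ·
  (0,3): δ = 16.43°  ✓
  (0,4): δ = 74.25°  ·
  (0,5): δ = 144.98°  ·
  (1,2): δ = 108.86°  ·
  (1,3): δ = 53.29°  ✓
  (1,4): δ = 37.39°  ✓
  (1,5): δ = 108.11°  ·
  (2,3): δ = 124.43°  ·
  (2,4): δ = 33.75°  ✓
  (2,5): δ = 36.98°  ✓
  (3,4): δ = 89.32°  ·
  (3,5): δ = 18.60°  ✓
  (4,5): δ = 109.28°  ·
antipodal pairs: 6

count = 6; pairs: (0,3), (1,3), (1,4), (2,4), (2,5), (3,5)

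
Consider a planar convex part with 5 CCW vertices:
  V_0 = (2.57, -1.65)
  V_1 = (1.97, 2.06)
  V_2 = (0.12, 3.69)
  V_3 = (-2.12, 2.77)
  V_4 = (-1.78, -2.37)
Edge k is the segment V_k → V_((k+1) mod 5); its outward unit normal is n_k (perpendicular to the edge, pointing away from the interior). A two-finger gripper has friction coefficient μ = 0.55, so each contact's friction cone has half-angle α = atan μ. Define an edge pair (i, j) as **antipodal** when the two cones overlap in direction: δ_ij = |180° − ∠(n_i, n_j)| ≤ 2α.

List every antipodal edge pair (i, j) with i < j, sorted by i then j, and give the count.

count = 4; pairs: (0,3), (1,3), (1,4), (2,4)

α = atan 0.55 = 28.81°;  2α = 57.62°
n_0 = (+0.9872, +0.1597)
n_1 = (+0.6611, +0.7503)
n_2 = (-0.3799, +0.9250)
n_3 = (-0.9978, -0.0660)
n_4 = (+0.1633, -0.9866)
  (0,1): δ = 140.57°  ·
  (0,2): δ = 76.86°  ·
  (0,3): δ = 5.40°  ✓
  (0,4): δ = 90.21°  ·
  (1,2): δ = 116.29°  ·
  (1,3): δ = 44.83°  ✓
  (1,4): δ = 50.78°  ✓
  (2,3): δ = 108.54°  ·
  (2,4): δ = 12.93°  ✓
  (3,4): δ = 84.39°  ·
antipodal pairs: 4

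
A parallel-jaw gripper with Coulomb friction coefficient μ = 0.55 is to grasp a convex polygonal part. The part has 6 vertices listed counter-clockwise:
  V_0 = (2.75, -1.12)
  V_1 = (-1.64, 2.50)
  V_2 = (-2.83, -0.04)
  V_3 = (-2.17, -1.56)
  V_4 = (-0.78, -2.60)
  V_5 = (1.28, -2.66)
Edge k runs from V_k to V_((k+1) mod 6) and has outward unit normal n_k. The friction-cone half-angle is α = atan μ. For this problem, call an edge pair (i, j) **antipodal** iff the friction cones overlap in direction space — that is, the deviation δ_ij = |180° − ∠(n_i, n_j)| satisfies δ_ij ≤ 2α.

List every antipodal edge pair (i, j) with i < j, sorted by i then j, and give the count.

count = 4; pairs: (0,2), (0,3), (0,4), (1,5)

α = atan 0.55 = 28.81°;  2α = 57.62°
n_0 = (+0.6362, +0.7715)
n_1 = (-0.9055, +0.4243)
n_2 = (-0.9173, -0.3983)
n_3 = (-0.5991, -0.8007)
n_4 = (-0.0291, -0.9996)
n_5 = (+0.7234, -0.6905)
  (0,1): δ = 75.59°  ·
  (0,2): δ = 27.02°  ✓
  (0,3): δ = 2.71°  ✓
  (0,4): δ = 37.84°  ✓
  (0,5): δ = 85.84°  ·
  (1,2): δ = 131.43°  ·
  (1,3): δ = 101.70°  ·
  (1,4): δ = 66.57°  ·
  (1,5): δ = 18.56°  ✓
  (2,3): δ = 150.27°  ·
  (2,4): δ = 115.14°  ·
  (2,5): δ = 67.14°  ·
  (3,4): δ = 144.86°  ·
  (3,5): δ = 96.86°  ·
  (4,5): δ = 132.00°  ·
antipodal pairs: 4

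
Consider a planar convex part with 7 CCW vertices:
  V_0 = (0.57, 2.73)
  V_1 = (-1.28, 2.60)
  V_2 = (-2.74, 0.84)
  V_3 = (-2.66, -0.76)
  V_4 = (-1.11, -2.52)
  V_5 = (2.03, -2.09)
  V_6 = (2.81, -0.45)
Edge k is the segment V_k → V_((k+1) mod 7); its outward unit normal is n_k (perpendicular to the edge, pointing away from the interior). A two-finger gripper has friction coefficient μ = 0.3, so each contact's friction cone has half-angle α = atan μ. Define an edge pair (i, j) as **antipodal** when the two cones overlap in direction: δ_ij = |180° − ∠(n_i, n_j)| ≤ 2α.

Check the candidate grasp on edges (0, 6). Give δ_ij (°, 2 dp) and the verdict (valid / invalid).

δ = 121.14°, invalid

α = atan 0.3 = 16.70°;  2α = 33.40°
edge 0: e_0 = (-1.85, -0.13);  n_0 = (-0.0701, +0.9975)
edge 6: e_6 = (-2.24, +3.18);  n_6 = (+0.8175, +0.5759)
∠(n_0, n_6) = 58.86°
δ = |180° − 58.86°| = 121.14°
121.14° > 2α = 33.40°  →  invalid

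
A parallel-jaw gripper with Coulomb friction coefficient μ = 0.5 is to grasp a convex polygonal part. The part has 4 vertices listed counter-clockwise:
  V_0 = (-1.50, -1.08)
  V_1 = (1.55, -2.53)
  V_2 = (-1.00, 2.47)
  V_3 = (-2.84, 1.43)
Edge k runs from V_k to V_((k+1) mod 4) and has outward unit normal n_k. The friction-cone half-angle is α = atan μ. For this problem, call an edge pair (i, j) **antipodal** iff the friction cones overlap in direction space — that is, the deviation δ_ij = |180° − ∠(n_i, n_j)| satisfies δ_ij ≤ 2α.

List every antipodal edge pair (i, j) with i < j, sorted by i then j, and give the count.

count = 2; pairs: (0,1), (1,3)

α = atan 0.5 = 26.57°;  2α = 53.13°
n_0 = (-0.4294, -0.9031)
n_1 = (+0.8908, +0.4543)
n_2 = (-0.4921, +0.8706)
n_3 = (-0.8822, -0.4710)
  (0,1): δ = 37.55°  ✓
  (0,2): δ = 54.90°  ·
  (0,3): δ = 143.52°  ·
  (1,2): δ = 87.55°  ·
  (1,3): δ = 1.07°  ✓
  (2,3): δ = 91.38°  ·
antipodal pairs: 2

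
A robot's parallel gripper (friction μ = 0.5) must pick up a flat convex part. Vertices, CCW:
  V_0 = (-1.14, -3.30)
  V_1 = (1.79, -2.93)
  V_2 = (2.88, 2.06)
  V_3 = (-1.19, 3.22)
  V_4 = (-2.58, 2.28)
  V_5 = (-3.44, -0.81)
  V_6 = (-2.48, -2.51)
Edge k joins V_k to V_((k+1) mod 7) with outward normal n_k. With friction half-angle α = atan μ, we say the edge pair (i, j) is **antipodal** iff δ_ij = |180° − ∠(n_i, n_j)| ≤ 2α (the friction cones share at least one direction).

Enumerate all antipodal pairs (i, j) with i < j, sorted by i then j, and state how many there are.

count = 7; pairs: (0,2), (0,3), (1,3), (1,4), (1,5), (2,5), (2,6)

α = atan 0.5 = 26.57°;  2α = 53.13°
n_0 = (+0.1253, -0.9921)
n_1 = (+0.9770, -0.2134)
n_2 = (+0.2741, +0.9617)
n_3 = (-0.5602, +0.8284)
n_4 = (-0.9634, +0.2681)
n_5 = (-0.8708, -0.4917)
n_6 = (-0.5079, -0.8614)
  (0,1): δ = 109.52°  ·
  (0,2): δ = 23.11°  ✓
  (0,3): δ = 26.87°  ✓
  (0,4): δ = 67.25°  ·
  (0,5): δ = 112.26°  ·
  (0,6): δ = 142.28°  ·
  (1,2): δ = 93.59°  ·
  (1,3): δ = 43.61°  ✓
  (1,4): δ = 3.23°  ✓
  (1,5): δ = 41.78°  ✓
  (1,6): δ = 71.80°  ·
  (2,3): δ = 130.02°  ·
  (2,4): δ = 89.64°  ·
  (2,5): δ = 44.64°  ✓
  (2,6): δ = 14.61°  ✓
  (3,4): δ = 139.62°  ·
  (3,5): δ = 94.62°  ·
  (3,6): δ = 64.59°  ·
  (4,5): δ = 134.99°  ·
  (4,6): δ = 104.97°  ·
  (5,6): δ = 149.98°  ·
antipodal pairs: 7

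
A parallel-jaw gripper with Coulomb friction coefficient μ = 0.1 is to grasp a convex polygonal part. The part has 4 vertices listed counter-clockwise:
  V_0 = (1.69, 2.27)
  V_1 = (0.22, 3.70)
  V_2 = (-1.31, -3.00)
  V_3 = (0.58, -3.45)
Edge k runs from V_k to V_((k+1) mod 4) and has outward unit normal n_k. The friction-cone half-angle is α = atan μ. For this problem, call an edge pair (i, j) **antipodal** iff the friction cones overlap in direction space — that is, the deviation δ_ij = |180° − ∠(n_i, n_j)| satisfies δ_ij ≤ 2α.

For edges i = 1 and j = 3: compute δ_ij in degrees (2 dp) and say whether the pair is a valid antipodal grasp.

α = atan 0.1 = 5.71°;  2α = 11.42°
edge 1: e_1 = (-1.53, -6.70);  n_1 = (-0.9749, +0.2226)
edge 3: e_3 = (+1.11, +5.72);  n_3 = (+0.9817, -0.1905)
∠(n_1, n_3) = 178.12°
δ = |180° − 178.12°| = 1.88°
1.88° ≤ 2α = 11.42°  →  valid

δ = 1.88°, valid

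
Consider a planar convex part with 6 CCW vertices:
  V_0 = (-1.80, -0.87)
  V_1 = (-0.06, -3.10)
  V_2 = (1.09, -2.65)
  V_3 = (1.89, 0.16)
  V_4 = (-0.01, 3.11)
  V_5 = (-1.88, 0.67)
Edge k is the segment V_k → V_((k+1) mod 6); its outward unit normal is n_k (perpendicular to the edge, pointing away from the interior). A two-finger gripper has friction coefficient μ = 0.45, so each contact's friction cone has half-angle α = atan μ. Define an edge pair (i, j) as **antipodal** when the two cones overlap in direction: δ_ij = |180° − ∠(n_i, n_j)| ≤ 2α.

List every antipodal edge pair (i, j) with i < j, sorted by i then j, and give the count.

count = 5; pairs: (0,3), (1,4), (2,4), (2,5), (3,5)

α = atan 0.45 = 24.23°;  2α = 48.46°
n_0 = (-0.7884, -0.6152)
n_1 = (+0.3644, -0.9312)
n_2 = (+0.9618, -0.2738)
n_3 = (+0.8407, +0.5415)
n_4 = (-0.7937, +0.6083)
n_5 = (-0.9987, -0.0519)
  (0,1): δ = 106.59°  ·
  (0,2): δ = 53.86°  ·
  (0,3): δ = 5.18°  ✓
  (0,4): δ = 104.57°  ·
  (0,5): δ = 145.01°  ·
  (1,2): δ = 127.26°  ·
  (1,3): δ = 78.59°  ·
  (1,4): δ = 31.16°  ✓
  (1,5): δ = 71.60°  ·
  (2,3): δ = 131.32°  ·
  (2,4): δ = 21.57°  ✓
  (2,5): δ = 18.87°  ✓
  (3,4): δ = 70.25°  ·
  (3,5): δ = 29.81°  ✓
  (4,5): δ = 139.56°  ·
antipodal pairs: 5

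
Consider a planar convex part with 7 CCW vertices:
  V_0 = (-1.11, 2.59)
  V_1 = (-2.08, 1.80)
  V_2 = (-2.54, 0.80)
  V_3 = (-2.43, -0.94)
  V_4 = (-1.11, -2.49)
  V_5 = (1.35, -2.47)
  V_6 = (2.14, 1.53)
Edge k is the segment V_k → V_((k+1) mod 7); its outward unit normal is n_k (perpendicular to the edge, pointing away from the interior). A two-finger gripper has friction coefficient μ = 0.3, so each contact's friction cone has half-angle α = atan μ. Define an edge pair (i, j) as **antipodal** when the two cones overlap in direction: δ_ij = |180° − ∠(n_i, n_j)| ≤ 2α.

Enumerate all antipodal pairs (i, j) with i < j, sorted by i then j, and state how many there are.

count = 4; pairs: (1,5), (2,5), (3,6), (4,6)

α = atan 0.3 = 16.70°;  2α = 33.40°
n_0 = (-0.6315, +0.7754)
n_1 = (-0.9085, +0.4179)
n_2 = (-0.9980, -0.0631)
n_3 = (-0.7613, -0.6484)
n_4 = (+0.0081, -1.0000)
n_5 = (+0.9810, -0.1938)
n_6 = (+0.3101, +0.9507)
  (0,1): δ = 153.86°  ·
  (0,2): δ = 125.54°  ·
  (0,3): δ = 88.74°  ·
  (0,4): δ = 38.69°  ·
  (0,5): δ = 39.67°  ·
  (0,6): δ = 122.78°  ·
  (1,2): δ = 151.68°  ·
  (1,3): δ = 114.88°  ·
  (1,4): δ = 64.83°  ·
  (1,5): δ = 13.53°  ✓
  (1,6): δ = 96.64°  ·
  (2,3): δ = 143.20°  ·
  (2,4): δ = 93.15°  ·
  (2,5): δ = 14.79°  ✓
  (2,6): δ = 68.32°  ·
  (3,4): δ = 129.95°  ·
  (3,5): δ = 51.59°  ·
  (3,6): δ = 31.52°  ✓
  (4,5): δ = 101.64°  ·
  (4,6): δ = 18.53°  ✓
  (5,6): δ = 96.89°  ·
antipodal pairs: 4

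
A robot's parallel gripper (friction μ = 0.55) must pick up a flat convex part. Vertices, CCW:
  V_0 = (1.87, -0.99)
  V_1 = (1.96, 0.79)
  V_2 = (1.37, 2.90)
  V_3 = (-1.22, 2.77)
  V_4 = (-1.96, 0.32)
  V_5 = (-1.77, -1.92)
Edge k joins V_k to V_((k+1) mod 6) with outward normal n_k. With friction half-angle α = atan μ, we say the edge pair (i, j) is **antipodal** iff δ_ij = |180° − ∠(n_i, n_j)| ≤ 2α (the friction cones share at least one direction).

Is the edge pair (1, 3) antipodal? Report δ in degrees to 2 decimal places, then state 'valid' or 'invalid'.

δ = 32.43°, valid

α = atan 0.55 = 28.81°;  2α = 57.62°
edge 1: e_1 = (-0.59, +2.11);  n_1 = (+0.9631, +0.2693)
edge 3: e_3 = (-0.74, -2.45);  n_3 = (-0.9573, +0.2891)
∠(n_1, n_3) = 147.57°
δ = |180° − 147.57°| = 32.43°
32.43° ≤ 2α = 57.62°  →  valid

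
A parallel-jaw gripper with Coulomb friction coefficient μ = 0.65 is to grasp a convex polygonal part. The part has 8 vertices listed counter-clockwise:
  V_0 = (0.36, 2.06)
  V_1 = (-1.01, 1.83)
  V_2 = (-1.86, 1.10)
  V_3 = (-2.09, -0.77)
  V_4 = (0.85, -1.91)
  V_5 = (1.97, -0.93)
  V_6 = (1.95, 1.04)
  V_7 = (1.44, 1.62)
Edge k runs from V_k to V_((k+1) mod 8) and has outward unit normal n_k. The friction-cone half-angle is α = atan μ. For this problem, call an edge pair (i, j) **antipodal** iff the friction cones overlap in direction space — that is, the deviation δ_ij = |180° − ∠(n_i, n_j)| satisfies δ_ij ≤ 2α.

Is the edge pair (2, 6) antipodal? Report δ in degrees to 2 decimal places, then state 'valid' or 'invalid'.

α = atan 0.65 = 33.02°;  2α = 66.05°
edge 2: e_2 = (-0.23, -1.87);  n_2 = (-0.9925, +0.1221)
edge 6: e_6 = (-0.51, +0.58);  n_6 = (+0.7510, +0.6603)
∠(n_2, n_6) = 131.66°
δ = |180° − 131.66°| = 48.34°
48.34° ≤ 2α = 66.05°  →  valid

δ = 48.34°, valid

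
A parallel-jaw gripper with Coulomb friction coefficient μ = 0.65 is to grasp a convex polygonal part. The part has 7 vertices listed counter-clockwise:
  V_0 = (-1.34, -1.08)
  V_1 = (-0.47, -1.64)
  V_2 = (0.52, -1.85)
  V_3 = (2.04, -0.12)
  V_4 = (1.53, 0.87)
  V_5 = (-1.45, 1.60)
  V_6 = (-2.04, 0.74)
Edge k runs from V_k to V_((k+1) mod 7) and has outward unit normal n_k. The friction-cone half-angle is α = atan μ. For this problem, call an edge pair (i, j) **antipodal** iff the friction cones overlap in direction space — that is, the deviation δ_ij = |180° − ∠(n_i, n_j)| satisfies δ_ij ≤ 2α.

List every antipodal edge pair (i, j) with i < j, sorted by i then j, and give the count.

α = atan 0.65 = 33.02°;  2α = 66.05°
n_0 = (-0.5412, -0.8409)
n_1 = (-0.2075, -0.9782)
n_2 = (+0.7512, -0.6600)
n_3 = (+0.8890, +0.4580)
n_4 = (+0.2379, +0.9713)
n_5 = (-0.8246, +0.5657)
n_6 = (-0.9333, -0.3590)
  (0,1): δ = 159.21°  ·
  (0,2): δ = 98.53°  ·
  (0,3): δ = 29.98°  ✓
  (0,4): δ = 19.00°  ✓
  (0,5): δ = 88.32°  ·
  (0,6): δ = 143.81°  ·
  (1,2): δ = 119.33°  ·
  (1,3): δ = 50.77°  ✓
  (1,4): δ = 1.79°  ✓
  (1,5): δ = 67.52°  ·
  (1,6): δ = 123.01°  ·
  (2,3): δ = 111.44°  ·
  (2,4): δ = 62.46°  ✓
  (2,5): δ = 6.85°  ✓
  (2,6): δ = 62.34°  ✓
  (3,4): δ = 131.02°  ·
  (3,5): δ = 61.71°  ✓
  (3,6): δ = 6.22°  ✓
  (4,5): δ = 110.69°  ·
  (4,6): δ = 55.20°  ✓
  (5,6): δ = 124.51°  ·
antipodal pairs: 10

count = 10; pairs: (0,3), (0,4), (1,3), (1,4), (2,4), (2,5), (2,6), (3,5), (3,6), (4,6)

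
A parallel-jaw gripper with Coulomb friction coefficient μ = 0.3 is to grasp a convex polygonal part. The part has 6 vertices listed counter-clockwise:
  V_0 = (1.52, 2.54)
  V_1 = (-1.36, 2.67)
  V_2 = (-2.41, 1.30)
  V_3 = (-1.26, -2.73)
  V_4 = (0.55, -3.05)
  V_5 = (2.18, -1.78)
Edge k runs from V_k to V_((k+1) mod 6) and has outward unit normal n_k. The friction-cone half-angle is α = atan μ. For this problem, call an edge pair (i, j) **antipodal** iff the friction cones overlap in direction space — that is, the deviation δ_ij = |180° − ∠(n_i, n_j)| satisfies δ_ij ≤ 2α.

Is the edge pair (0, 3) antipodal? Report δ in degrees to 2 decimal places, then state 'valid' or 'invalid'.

α = atan 0.3 = 16.70°;  2α = 33.40°
edge 0: e_0 = (-2.88, +0.13);  n_0 = (+0.0451, +0.9990)
edge 3: e_3 = (+1.81, -0.32);  n_3 = (-0.1741, -0.9847)
∠(n_0, n_3) = 172.56°
δ = |180° − 172.56°| = 7.44°
7.44° ≤ 2α = 33.40°  →  valid

δ = 7.44°, valid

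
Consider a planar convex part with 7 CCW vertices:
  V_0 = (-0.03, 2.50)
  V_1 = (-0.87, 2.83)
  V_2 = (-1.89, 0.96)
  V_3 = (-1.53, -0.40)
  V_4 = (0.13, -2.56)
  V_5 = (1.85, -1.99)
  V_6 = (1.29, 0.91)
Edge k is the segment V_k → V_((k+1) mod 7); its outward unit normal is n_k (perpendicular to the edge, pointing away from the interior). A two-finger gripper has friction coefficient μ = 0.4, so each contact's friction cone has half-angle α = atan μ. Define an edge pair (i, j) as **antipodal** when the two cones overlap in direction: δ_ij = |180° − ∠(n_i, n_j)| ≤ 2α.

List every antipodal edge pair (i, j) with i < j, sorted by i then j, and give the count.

α = atan 0.4 = 21.80°;  2α = 43.60°
n_0 = (+0.3657, +0.9308)
n_1 = (-0.8779, +0.4789)
n_2 = (-0.9667, -0.2559)
n_3 = (-0.7929, -0.6094)
n_4 = (+0.3146, -0.9492)
n_5 = (+0.9819, +0.1896)
n_6 = (+0.7694, +0.6388)
  (0,1): δ = 97.16°  ·
  (0,2): δ = 53.73°  ·
  (0,3): δ = 31.01°  ✓
  (0,4): δ = 39.78°  ✓
  (0,5): δ = 122.38°  ·
  (0,6): δ = 151.15°  ·
  (1,2): δ = 136.56°  ·
  (1,3): δ = 113.85°  ·
  (1,4): δ = 43.05°  ✓
  (1,5): δ = 39.54°  ✓
  (1,6): δ = 68.31°  ·
  (2,3): δ = 157.28°  ·
  (2,4): δ = 86.49°  ·
  (2,5): δ = 3.90°  ✓
  (2,6): δ = 24.87°  ✓
  (3,4): δ = 109.21°  ·
  (3,5): δ = 26.61°  ✓
  (3,6): δ = 2.16°  ✓
  (4,5): δ = 97.41°  ·
  (4,6): δ = 68.64°  ·
  (5,6): δ = 151.23°  ·
antipodal pairs: 8

count = 8; pairs: (0,3), (0,4), (1,4), (1,5), (2,5), (2,6), (3,5), (3,6)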